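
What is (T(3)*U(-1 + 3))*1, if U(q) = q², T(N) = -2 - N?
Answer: -20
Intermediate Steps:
(T(3)*U(-1 + 3))*1 = ((-2 - 1*3)*(-1 + 3)²)*1 = ((-2 - 3)*2²)*1 = -5*4*1 = -20*1 = -20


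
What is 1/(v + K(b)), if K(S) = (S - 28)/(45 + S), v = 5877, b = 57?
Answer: 102/599483 ≈ 0.00017015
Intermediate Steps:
K(S) = (-28 + S)/(45 + S)
1/(v + K(b)) = 1/(5877 + (-28 + 57)/(45 + 57)) = 1/(5877 + 29/102) = 1/(599483/102) = 102/599483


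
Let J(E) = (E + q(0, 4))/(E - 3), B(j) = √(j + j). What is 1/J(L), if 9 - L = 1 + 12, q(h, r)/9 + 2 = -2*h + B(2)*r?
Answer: -7/50 ≈ -0.14000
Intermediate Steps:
B(j) = √2*√j (B(j) = √(2*j) = √2*√j)
q(h, r) = -18 - 18*h + 18*r (q(h, r) = -18 + 9*(-2*h + (√2*√2)*r) = -18 + 9*(-2*h + 2*r) = -18 + (-18*h + 18*r) = -18 - 18*h + 18*r)
L = -4 (L = 9 - (1 + 12) = 9 - 1*13 = 9 - 13 = -4)
J(E) = (54 + E)/(-3 + E) (J(E) = (E + (-18 - 18*0 + 18*4))/(E - 3) = (E + (-18 + 0 + 72))/(-3 + E) = (E + 54)/(-3 + E) = (54 + E)/(-3 + E))
1/J(L) = 1/((54 - 4)/(-3 - 4)) = 1/(50/(-7)) = 1/(-⅐*50) = 1/(-50/7) = -7/50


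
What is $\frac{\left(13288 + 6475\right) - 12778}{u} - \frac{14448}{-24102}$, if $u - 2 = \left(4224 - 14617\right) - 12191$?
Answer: $\frac{26318711}{90711894} \approx 0.29014$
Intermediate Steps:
$u = -22582$ ($u = 2 + \left(\left(4224 - 14617\right) - 12191\right) = 2 - 22584 = -22582$)
$\frac{\left(13288 + 6475\right) - 12778}{u} - \frac{14448}{-24102} = \frac{\left(13288 + 6475\right) - 12778}{-22582} - \frac{14448}{-24102} = \left(19763 - 12778\right) \left(- \frac{1}{22582}\right) - - \frac{2408}{4017} = 6985 \left(- \frac{1}{22582}\right) + \frac{2408}{4017} = - \frac{6985}{22582} + \frac{2408}{4017} = \frac{26318711}{90711894}$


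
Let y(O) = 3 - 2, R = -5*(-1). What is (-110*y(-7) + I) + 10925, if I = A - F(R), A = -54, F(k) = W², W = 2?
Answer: 10757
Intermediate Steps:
R = 5
F(k) = 4 (F(k) = 2² = 4)
y(O) = 1
I = -58 (I = -54 - 1*4 = -54 - 4 = -58)
(-110*y(-7) + I) + 10925 = (-110*1 - 58) + 10925 = (-110 - 58) + 10925 = -168 + 10925 = 10757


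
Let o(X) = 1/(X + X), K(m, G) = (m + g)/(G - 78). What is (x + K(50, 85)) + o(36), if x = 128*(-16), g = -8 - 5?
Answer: -1029521/504 ≈ -2042.7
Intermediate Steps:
g = -13
K(m, G) = (-13 + m)/(-78 + G) (K(m, G) = (m - 13)/(G - 78) = (-13 + m)/(-78 + G))
o(X) = 1/(2*X)
x = -2048
(x + K(50, 85)) + o(36) = (-2048 + (-13 + 50)/(-78 + 85)) + (1/2)/36 = (-2048 + 37/7) + (1/2)*(1/36) = (-2048 + (1/7)*37) + 1/72 = (-2048 + 37/7) + 1/72 = -14299/7 + 1/72 = -1029521/504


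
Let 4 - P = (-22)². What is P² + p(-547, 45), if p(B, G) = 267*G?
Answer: 242415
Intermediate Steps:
P = -480 (P = 4 - 1*(-22)² = 4 - 1*484 = 4 - 484 = -480)
P² + p(-547, 45) = (-480)² + 267*45 = 230400 + 12015 = 242415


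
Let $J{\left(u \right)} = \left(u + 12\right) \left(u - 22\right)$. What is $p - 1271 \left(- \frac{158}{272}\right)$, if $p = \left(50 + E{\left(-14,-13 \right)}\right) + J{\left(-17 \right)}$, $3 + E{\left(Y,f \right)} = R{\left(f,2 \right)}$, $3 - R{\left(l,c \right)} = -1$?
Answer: $\frac{133865}{136} \approx 984.3$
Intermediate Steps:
$R{\left(l,c \right)} = 4$ ($R{\left(l,c \right)} = 3 - -1 = 3 + 1 = 4$)
$E{\left(Y,f \right)} = 1$ ($E{\left(Y,f \right)} = -3 + 4 = 1$)
$J{\left(u \right)} = \left(-22 + u\right) \left(12 + u\right)$ ($J{\left(u \right)} = \left(12 + u\right) \left(-22 + u\right) = \left(-22 + u\right) \left(12 + u\right)$)
$p = 246$ ($p = \left(50 + 1\right) - \left(94 - 289\right) = 51 + \left(-264 + 289 + 170\right) = 51 + 195 = 246$)
$p - 1271 \left(- \frac{158}{272}\right) = 246 - 1271 \left(- \frac{158}{272}\right) = 246 - 1271 \left(\left(-158\right) \frac{1}{272}\right) = 246 - - \frac{100409}{136} = 246 + \frac{100409}{136} = \frac{133865}{136}$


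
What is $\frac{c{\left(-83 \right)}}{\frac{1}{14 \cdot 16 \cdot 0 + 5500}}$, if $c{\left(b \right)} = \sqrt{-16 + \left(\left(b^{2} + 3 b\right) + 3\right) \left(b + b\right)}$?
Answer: $5500 i \sqrt{1102754} \approx 5.7757 \cdot 10^{6} i$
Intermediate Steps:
$c{\left(b \right)} = \sqrt{-16 + 2 b \left(3 + b^{2} + 3 b\right)}$ ($c{\left(b \right)} = \sqrt{-16 + \left(3 + b^{2} + 3 b\right) 2 b} = \sqrt{-16 + 2 b \left(3 + b^{2} + 3 b\right)}$)
$\frac{c{\left(-83 \right)}}{\frac{1}{14 \cdot 16 \cdot 0 + 5500}} = \frac{\sqrt{-16 + 2 \left(-83\right)^{3} + 6 \left(-83\right) + 6 \left(-83\right)^{2}}}{\frac{1}{14 \cdot 16 \cdot 0 + 5500}} = \frac{\sqrt{-16 + 2 \left(-571787\right) - 498 + 6 \cdot 6889}}{\frac{1}{224 \cdot 0 + 5500}} = \frac{\sqrt{-16 - 1143574 - 498 + 41334}}{\frac{1}{0 + 5500}} = \frac{\sqrt{-1102754}}{\frac{1}{5500}} = i \sqrt{1102754} \frac{1}{\frac{1}{5500}} = i \sqrt{1102754} \cdot 5500 = 5500 i \sqrt{1102754}$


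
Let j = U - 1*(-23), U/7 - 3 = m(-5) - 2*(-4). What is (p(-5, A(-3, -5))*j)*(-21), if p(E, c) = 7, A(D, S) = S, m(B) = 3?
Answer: -17787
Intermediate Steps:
U = 98 (U = 21 + 7*(3 - 2*(-4)) = 21 + 7*(3 + 8) = 21 + 7*11 = 21 + 77 = 98)
j = 121 (j = 98 - 1*(-23) = 98 + 23 = 121)
(p(-5, A(-3, -5))*j)*(-21) = (7*121)*(-21) = 847*(-21) = -17787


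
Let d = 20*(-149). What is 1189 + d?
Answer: -1791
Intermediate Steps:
d = -2980
1189 + d = 1189 - 2980 = -1791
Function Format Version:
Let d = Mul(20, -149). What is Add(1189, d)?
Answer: -1791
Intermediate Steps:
d = -2980
Add(1189, d) = Add(1189, -2980) = -1791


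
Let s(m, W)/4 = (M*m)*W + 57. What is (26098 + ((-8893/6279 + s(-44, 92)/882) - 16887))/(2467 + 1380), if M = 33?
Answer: 378172450/169087191 ≈ 2.2366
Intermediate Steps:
s(m, W) = 228 + 132*W*m (s(m, W) = 4*((33*m)*W + 57) = 4*(33*W*m + 57) = 4*(57 + 33*W*m) = 228 + 132*W*m)
(26098 + ((-8893/6279 + s(-44, 92)/882) - 16887))/(2467 + 1380) = (26098 + ((-8893/6279 + (228 + 132*92*(-44))/882) - 16887))/(2467 + 1380) = (26098 + ((-8893*1/6279 + (228 - 534336)*(1/882)) - 16887))/3847 = (26098 + ((-8893/6279 - 534108*1/882) - 16887))*(1/3847) = (26098 + ((-8893/6279 - 89018/147) - 16887))*(1/3847) = (26098 + (-26678633/43953 - 16887))*(1/3847) = (26098 - 768912944/43953)*(1/3847) = (378172450/43953)*(1/3847) = 378172450/169087191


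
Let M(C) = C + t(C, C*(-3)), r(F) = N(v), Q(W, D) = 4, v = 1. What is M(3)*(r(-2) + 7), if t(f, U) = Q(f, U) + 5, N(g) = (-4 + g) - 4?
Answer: 0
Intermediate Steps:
N(g) = -8 + g
r(F) = -7 (r(F) = -8 + 1 = -7)
t(f, U) = 9 (t(f, U) = 4 + 5 = 9)
M(C) = 9 + C (M(C) = C + 9 = 9 + C)
M(3)*(r(-2) + 7) = (9 + 3)*(-7 + 7) = 12*0 = 0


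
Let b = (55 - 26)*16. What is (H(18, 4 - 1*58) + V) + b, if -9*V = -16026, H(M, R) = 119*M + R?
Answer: 12998/3 ≈ 4332.7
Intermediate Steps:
H(M, R) = R + 119*M
V = 5342/3 (V = -⅑*(-16026) = 5342/3 ≈ 1780.7)
b = 464 (b = 29*16 = 464)
(H(18, 4 - 1*58) + V) + b = (((4 - 1*58) + 119*18) + 5342/3) + 464 = (((4 - 58) + 2142) + 5342/3) + 464 = ((-54 + 2142) + 5342/3) + 464 = (2088 + 5342/3) + 464 = 11606/3 + 464 = 12998/3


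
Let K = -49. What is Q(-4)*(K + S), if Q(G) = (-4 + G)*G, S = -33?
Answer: -2624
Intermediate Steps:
Q(G) = G*(-4 + G)
Q(-4)*(K + S) = (-4*(-4 - 4))*(-49 - 33) = -4*(-8)*(-82) = 32*(-82) = -2624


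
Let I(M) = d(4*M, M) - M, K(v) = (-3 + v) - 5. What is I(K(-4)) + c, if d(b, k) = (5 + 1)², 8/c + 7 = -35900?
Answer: 1723528/35907 ≈ 48.000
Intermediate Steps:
c = -8/35907 (c = 8/(-7 - 35900) = 8/(-35907) = 8*(-1/35907) = -8/35907 ≈ -0.00022280)
d(b, k) = 36 (d(b, k) = 6² = 36)
K(v) = -8 + v
I(M) = 36 - M
I(K(-4)) + c = (36 - (-8 - 4)) - 8/35907 = (36 - 1*(-12)) - 8/35907 = (36 + 12) - 8/35907 = 48 - 8/35907 = 1723528/35907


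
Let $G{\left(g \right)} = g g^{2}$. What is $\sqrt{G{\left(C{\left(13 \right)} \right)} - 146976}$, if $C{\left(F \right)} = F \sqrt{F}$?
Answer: $\sqrt{-146976 + 28561 \sqrt{13}} \approx 209.76 i$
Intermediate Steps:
$C{\left(F \right)} = F^{\frac{3}{2}}$
$G{\left(g \right)} = g^{3}$
$\sqrt{G{\left(C{\left(13 \right)} \right)} - 146976} = \sqrt{\left(13^{\frac{3}{2}}\right)^{3} - 146976} = \sqrt{\left(13 \sqrt{13}\right)^{3} - 146976} = \sqrt{28561 \sqrt{13} - 146976} = \sqrt{-146976 + 28561 \sqrt{13}}$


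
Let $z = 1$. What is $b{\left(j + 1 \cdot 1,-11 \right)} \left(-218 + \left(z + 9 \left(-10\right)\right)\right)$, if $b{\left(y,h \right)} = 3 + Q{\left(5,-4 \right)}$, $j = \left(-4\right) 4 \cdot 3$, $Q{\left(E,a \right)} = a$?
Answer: $307$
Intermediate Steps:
$j = -48$ ($j = \left(-16\right) 3 = -48$)
$b{\left(y,h \right)} = -1$ ($b{\left(y,h \right)} = 3 - 4 = -1$)
$b{\left(j + 1 \cdot 1,-11 \right)} \left(-218 + \left(z + 9 \left(-10\right)\right)\right) = - (-218 + \left(1 + 9 \left(-10\right)\right)) = - (-218 + \left(1 - 90\right)) = - (-218 - 89) = \left(-1\right) \left(-307\right) = 307$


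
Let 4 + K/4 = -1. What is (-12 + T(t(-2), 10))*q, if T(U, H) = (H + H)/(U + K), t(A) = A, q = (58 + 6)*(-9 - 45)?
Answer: 490752/11 ≈ 44614.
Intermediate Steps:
K = -20 (K = -16 + 4*(-1) = -16 - 4 = -20)
q = -3456 (q = 64*(-54) = -3456)
T(U, H) = 2*H/(-20 + U) (T(U, H) = (H + H)/(U - 20) = (2*H)/(-20 + U) = 2*H/(-20 + U))
(-12 + T(t(-2), 10))*q = (-12 + 2*10/(-20 - 2))*(-3456) = (-12 + 2*10/(-22))*(-3456) = (-12 + 2*10*(-1/22))*(-3456) = (-12 - 10/11)*(-3456) = -142/11*(-3456) = 490752/11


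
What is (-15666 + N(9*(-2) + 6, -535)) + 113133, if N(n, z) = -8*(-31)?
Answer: 97715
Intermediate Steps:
N(n, z) = 248
(-15666 + N(9*(-2) + 6, -535)) + 113133 = (-15666 + 248) + 113133 = -15418 + 113133 = 97715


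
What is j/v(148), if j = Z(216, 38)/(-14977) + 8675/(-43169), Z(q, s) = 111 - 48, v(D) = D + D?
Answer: -75281/108613204 ≈ -0.00069311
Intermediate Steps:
v(D) = 2*D
Z(q, s) = 63
j = -150562/733873 (j = 63/(-14977) + 8675/(-43169) = 63*(-1/14977) + 8675*(-1/43169) = -63/14977 - 8675/43169 = -150562/733873 ≈ -0.20516)
j/v(148) = -150562/(733873*(2*148)) = -150562/733873/296 = -150562/733873*1/296 = -75281/108613204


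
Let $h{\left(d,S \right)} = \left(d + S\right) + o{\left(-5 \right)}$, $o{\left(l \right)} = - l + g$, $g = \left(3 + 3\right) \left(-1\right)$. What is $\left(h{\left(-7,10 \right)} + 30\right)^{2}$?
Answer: $1024$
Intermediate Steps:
$g = -6$ ($g = 6 \left(-1\right) = -6$)
$o{\left(l \right)} = -6 - l$ ($o{\left(l \right)} = - l - 6 = -6 - l$)
$h{\left(d,S \right)} = -1 + S + d$ ($h{\left(d,S \right)} = \left(d + S\right) - 1 = \left(S + d\right) + \left(-6 + 5\right) = \left(S + d\right) - 1 = -1 + S + d$)
$\left(h{\left(-7,10 \right)} + 30\right)^{2} = \left(\left(-1 + 10 - 7\right) + 30\right)^{2} = \left(2 + 30\right)^{2} = 32^{2} = 1024$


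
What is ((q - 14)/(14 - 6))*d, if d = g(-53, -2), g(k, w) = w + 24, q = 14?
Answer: 0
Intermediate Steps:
g(k, w) = 24 + w
d = 22 (d = 24 - 2 = 22)
((q - 14)/(14 - 6))*d = ((14 - 14)/(14 - 6))*22 = (0/8)*22 = (0*(1/8))*22 = 0*22 = 0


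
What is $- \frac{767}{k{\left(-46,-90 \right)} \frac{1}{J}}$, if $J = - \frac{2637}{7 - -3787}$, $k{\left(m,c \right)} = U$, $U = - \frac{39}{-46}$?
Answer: $\frac{1192803}{1897} \approx 628.78$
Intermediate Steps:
$U = \frac{39}{46}$ ($U = \left(-39\right) \left(- \frac{1}{46}\right) = \frac{39}{46} \approx 0.84783$)
$k{\left(m,c \right)} = \frac{39}{46}$
$J = - \frac{2637}{3794}$ ($J = - \frac{2637}{7 + 3787} = - \frac{2637}{3794} \approx -0.69504$)
$- \frac{767}{k{\left(-46,-90 \right)} \frac{1}{J}} = - \frac{767}{\frac{39}{46} \frac{1}{- \frac{2637}{3794}}} = - \frac{767}{\frac{39}{46} \left(- \frac{3794}{2637}\right)} = - \frac{767}{- \frac{24661}{20217}} = \left(-767\right) \left(- \frac{20217}{24661}\right) = \frac{1192803}{1897}$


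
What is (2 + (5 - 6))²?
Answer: 1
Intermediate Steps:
(2 + (5 - 6))² = (2 - 1)² = 1² = 1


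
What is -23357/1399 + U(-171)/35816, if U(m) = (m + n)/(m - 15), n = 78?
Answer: -1673107225/100213168 ≈ -16.695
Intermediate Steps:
U(m) = (78 + m)/(-15 + m) (U(m) = (m + 78)/(m - 15) = (78 + m)/(-15 + m))
-23357/1399 + U(-171)/35816 = -23357/1399 + ((78 - 171)/(-15 - 171))/35816 = -23357*1/1399 + (-93/(-186))*(1/35816) = -23357/1399 - 1/186*(-93)*(1/35816) = -23357/1399 + (½)*(1/35816) = -23357/1399 + 1/71632 = -1673107225/100213168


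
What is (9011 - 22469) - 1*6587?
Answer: -20045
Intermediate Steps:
(9011 - 22469) - 1*6587 = -13458 - 6587 = -20045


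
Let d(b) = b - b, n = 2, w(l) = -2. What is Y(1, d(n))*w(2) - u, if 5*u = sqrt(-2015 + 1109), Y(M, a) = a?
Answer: -I*sqrt(906)/5 ≈ -6.02*I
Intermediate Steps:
d(b) = 0
u = I*sqrt(906)/5 (u = sqrt(-2015 + 1109)/5 = sqrt(-906)/5 = (I*sqrt(906))/5 = I*sqrt(906)/5 ≈ 6.02*I)
Y(1, d(n))*w(2) - u = 0*(-2) - I*sqrt(906)/5 = 0 - I*sqrt(906)/5 = -I*sqrt(906)/5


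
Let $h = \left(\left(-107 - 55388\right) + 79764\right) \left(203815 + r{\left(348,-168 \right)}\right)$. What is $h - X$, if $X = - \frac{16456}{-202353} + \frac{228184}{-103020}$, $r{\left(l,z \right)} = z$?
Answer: $\frac{2861927256357400567}{579066835} \approx 4.9423 \cdot 10^{9}$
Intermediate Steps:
$X = - \frac{1235511662}{579066835}$ ($X = \left(-16456\right) \left(- \frac{1}{202353}\right) + 228184 \left(- \frac{1}{103020}\right) = \frac{16456}{202353} - \frac{57046}{25755} = - \frac{1235511662}{579066835} \approx -2.1336$)
$h = 4942309043$ ($h = \left(\left(-107 - 55388\right) + 79764\right) \left(203815 - 168\right) = \left(\left(-107 - 55388\right) + 79764\right) 203647 = \left(-55495 + 79764\right) 203647 = 24269 \cdot 203647 = 4942309043$)
$h - X = 4942309043 - - \frac{1235511662}{579066835} = 4942309043 + \frac{1235511662}{579066835} = \frac{2861927256357400567}{579066835}$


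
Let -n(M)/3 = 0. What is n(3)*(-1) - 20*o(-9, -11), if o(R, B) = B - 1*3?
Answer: 280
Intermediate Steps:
n(M) = 0 (n(M) = -3*0 = 0)
o(R, B) = -3 + B (o(R, B) = B - 3 = -3 + B)
n(3)*(-1) - 20*o(-9, -11) = 0*(-1) - 20*(-3 - 11) = 0 - 20*(-14) = 0 + 280 = 280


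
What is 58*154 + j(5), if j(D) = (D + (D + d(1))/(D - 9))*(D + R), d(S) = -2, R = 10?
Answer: 35983/4 ≈ 8995.8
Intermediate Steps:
j(D) = (10 + D)*(D + (-2 + D)/(-9 + D)) (j(D) = (D + (D - 2)/(D - 9))*(D + 10) = (D + (-2 + D)/(-9 + D))*(10 + D) = (10 + D)*(D + (-2 + D)/(-9 + D)))
58*154 + j(5) = 58*154 + (-20 + 5**3 - 82*5 + 2*5**2)/(-9 + 5) = 8932 + (-20 + 125 - 410 + 2*25)/(-4) = 8932 - (-20 + 125 - 410 + 50)/4 = 8932 - 1/4*(-255) = 8932 + 255/4 = 35983/4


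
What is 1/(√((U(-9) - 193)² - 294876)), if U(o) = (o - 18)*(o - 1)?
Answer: -I*√288947/288947 ≈ -0.0018603*I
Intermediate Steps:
U(o) = (-1 + o)*(-18 + o) (U(o) = (-18 + o)*(-1 + o) = (-1 + o)*(-18 + o))
1/(√((U(-9) - 193)² - 294876)) = 1/(√(((18 + (-9)² - 19*(-9)) - 193)² - 294876)) = 1/(√(((18 + 81 + 171) - 193)² - 294876)) = 1/(√((270 - 193)² - 294876)) = 1/(√(77² - 294876)) = 1/(√(5929 - 294876)) = 1/(√(-288947)) = 1/(I*√288947) = -I*√288947/288947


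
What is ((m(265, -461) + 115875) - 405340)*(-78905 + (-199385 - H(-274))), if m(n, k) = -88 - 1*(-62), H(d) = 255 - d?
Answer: 80715591129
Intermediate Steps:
m(n, k) = -26 (m(n, k) = -88 + 62 = -26)
((m(265, -461) + 115875) - 405340)*(-78905 + (-199385 - H(-274))) = ((-26 + 115875) - 405340)*(-78905 + (-199385 - (255 - 1*(-274)))) = (115849 - 405340)*(-78905 + (-199385 - (255 + 274))) = -289491*(-78905 + (-199385 - 1*529)) = -289491*(-78905 + (-199385 - 529)) = -289491*(-78905 - 199914) = -289491*(-278819) = 80715591129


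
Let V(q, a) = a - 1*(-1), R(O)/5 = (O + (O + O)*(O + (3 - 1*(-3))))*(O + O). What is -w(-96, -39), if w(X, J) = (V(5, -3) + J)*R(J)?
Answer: -40534650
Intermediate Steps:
R(O) = 10*O*(O + 2*O*(6 + O)) (R(O) = 5*((O + (O + O)*(O + (3 - 1*(-3))))*(O + O)) = 5*((O + (2*O)*(O + (3 + 3)))*(2*O)) = 5*((O + (2*O)*(O + 6))*(2*O)) = 5*((O + (2*O)*(6 + O))*(2*O)) = 5*((O + 2*O*(6 + O))*(2*O)) = 5*(2*O*(O + 2*O*(6 + O))) = 10*O*(O + 2*O*(6 + O)))
V(q, a) = 1 + a (V(q, a) = a + 1 = 1 + a)
w(X, J) = J**2*(-2 + J)*(130 + 20*J) (w(X, J) = ((1 - 3) + J)*(J**2*(130 + 20*J)) = (-2 + J)*(J**2*(130 + 20*J)) = J**2*(-2 + J)*(130 + 20*J))
-w(-96, -39) = -10*(-39)**2*(-2 - 39)*(13 + 2*(-39)) = -10*1521*(-41)*(13 - 78) = -10*1521*(-41)*(-65) = -1*40534650 = -40534650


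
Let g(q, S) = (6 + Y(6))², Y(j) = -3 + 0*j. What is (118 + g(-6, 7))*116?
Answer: 14732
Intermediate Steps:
Y(j) = -3 (Y(j) = -3 + 0 = -3)
g(q, S) = 9 (g(q, S) = (6 - 3)² = 3² = 9)
(118 + g(-6, 7))*116 = (118 + 9)*116 = 127*116 = 14732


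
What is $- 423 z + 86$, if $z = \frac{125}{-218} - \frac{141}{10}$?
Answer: $\frac{3429601}{545} \approx 6292.8$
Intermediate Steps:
$z = - \frac{7997}{545}$ ($z = 125 \left(- \frac{1}{218}\right) - \frac{141}{10} = - \frac{125}{218} - \frac{141}{10} = - \frac{7997}{545} \approx -14.673$)
$- 423 z + 86 = \left(-423\right) \left(- \frac{7997}{545}\right) + 86 = \frac{3382731}{545} + 86 = \frac{3429601}{545}$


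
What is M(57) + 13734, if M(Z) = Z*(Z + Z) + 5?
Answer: 20237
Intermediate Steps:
M(Z) = 5 + 2*Z² (M(Z) = Z*(2*Z) + 5 = 2*Z² + 5 = 5 + 2*Z²)
M(57) + 13734 = (5 + 2*57²) + 13734 = (5 + 2*3249) + 13734 = (5 + 6498) + 13734 = 6503 + 13734 = 20237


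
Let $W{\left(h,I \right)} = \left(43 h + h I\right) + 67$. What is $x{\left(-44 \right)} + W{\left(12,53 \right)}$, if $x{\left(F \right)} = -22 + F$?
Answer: $1153$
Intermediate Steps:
$W{\left(h,I \right)} = 67 + 43 h + I h$ ($W{\left(h,I \right)} = \left(43 h + I h\right) + 67 = 67 + 43 h + I h$)
$x{\left(-44 \right)} + W{\left(12,53 \right)} = \left(-22 - 44\right) + \left(67 + 43 \cdot 12 + 53 \cdot 12\right) = -66 + \left(67 + 516 + 636\right) = -66 + 1219 = 1153$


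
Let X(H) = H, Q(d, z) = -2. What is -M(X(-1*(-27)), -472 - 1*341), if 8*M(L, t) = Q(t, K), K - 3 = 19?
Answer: 1/4 ≈ 0.25000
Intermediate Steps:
K = 22 (K = 3 + 19 = 22)
M(L, t) = -1/4 (M(L, t) = (1/8)*(-2) = -1/4)
-M(X(-1*(-27)), -472 - 1*341) = -1*(-1/4) = 1/4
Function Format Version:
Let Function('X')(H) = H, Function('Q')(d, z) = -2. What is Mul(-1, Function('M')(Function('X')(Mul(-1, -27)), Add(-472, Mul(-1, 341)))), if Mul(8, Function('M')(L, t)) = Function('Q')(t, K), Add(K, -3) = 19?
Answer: Rational(1, 4) ≈ 0.25000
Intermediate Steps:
K = 22 (K = Add(3, 19) = 22)
Function('M')(L, t) = Rational(-1, 4) (Function('M')(L, t) = Mul(Rational(1, 8), -2) = Rational(-1, 4))
Mul(-1, Function('M')(Function('X')(Mul(-1, -27)), Add(-472, Mul(-1, 341)))) = Mul(-1, Rational(-1, 4)) = Rational(1, 4)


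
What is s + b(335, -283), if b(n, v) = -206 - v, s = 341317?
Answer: 341394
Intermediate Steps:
s + b(335, -283) = 341317 + (-206 - 1*(-283)) = 341317 + (-206 + 283) = 341317 + 77 = 341394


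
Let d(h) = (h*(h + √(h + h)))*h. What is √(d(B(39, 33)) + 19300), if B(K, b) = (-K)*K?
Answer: √(-3518724461 + 90224199*I*√2) ≈ 1075.3 + 59329.0*I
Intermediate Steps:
B(K, b) = -K²
d(h) = h²*(h + √2*√h) (d(h) = (h*(h + √(2*h)))*h = (h*(h + √2*√h))*h = h²*(h + √2*√h))
√(d(B(39, 33)) + 19300) = √(((-1*39²)³ + √2*(-1*39²)^(5/2)) + 19300) = √(((-1*1521)³ + √2*(-1*1521)^(5/2)) + 19300) = √(((-1521)³ + √2*(-1521)^(5/2)) + 19300) = √((-3518743761 + √2*(90224199*I)) + 19300) = √((-3518743761 + 90224199*I*√2) + 19300) = √(-3518724461 + 90224199*I*√2)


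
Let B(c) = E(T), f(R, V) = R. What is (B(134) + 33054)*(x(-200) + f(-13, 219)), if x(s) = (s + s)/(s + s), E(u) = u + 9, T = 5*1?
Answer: -396816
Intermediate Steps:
T = 5
E(u) = 9 + u
B(c) = 14 (B(c) = 9 + 5 = 14)
x(s) = 1 (x(s) = (2*s)/((2*s)) = (2*s)*(1/(2*s)) = 1)
(B(134) + 33054)*(x(-200) + f(-13, 219)) = (14 + 33054)*(1 - 13) = 33068*(-12) = -396816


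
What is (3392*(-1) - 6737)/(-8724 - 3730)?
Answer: 10129/12454 ≈ 0.81331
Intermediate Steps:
(3392*(-1) - 6737)/(-8724 - 3730) = (-3392 - 6737)/(-12454) = -10129*(-1/12454) = 10129/12454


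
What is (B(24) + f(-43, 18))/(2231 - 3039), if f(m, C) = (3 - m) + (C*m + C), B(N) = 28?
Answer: 341/404 ≈ 0.84406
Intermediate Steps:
f(m, C) = 3 + C - m + C*m (f(m, C) = (3 - m) + (C + C*m) = 3 + C - m + C*m)
(B(24) + f(-43, 18))/(2231 - 3039) = (28 + (3 + 18 - 1*(-43) + 18*(-43)))/(2231 - 3039) = (28 + (3 + 18 + 43 - 774))/(-808) = (28 - 710)*(-1/808) = -682*(-1/808) = 341/404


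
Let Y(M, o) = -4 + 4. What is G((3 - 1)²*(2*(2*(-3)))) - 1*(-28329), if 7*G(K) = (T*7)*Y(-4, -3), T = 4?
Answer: 28329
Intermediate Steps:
Y(M, o) = 0
G(K) = 0 (G(K) = ((4*7)*0)/7 = (28*0)/7 = (⅐)*0 = 0)
G((3 - 1)²*(2*(2*(-3)))) - 1*(-28329) = 0 - 1*(-28329) = 0 + 28329 = 28329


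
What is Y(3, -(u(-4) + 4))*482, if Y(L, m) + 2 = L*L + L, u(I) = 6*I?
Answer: 4820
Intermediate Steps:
Y(L, m) = -2 + L + L² (Y(L, m) = -2 + (L*L + L) = -2 + (L² + L) = -2 + (L + L²) = -2 + L + L²)
Y(3, -(u(-4) + 4))*482 = (-2 + 3 + 3²)*482 = (-2 + 3 + 9)*482 = 10*482 = 4820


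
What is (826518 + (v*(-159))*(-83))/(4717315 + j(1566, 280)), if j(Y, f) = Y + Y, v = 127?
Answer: 2502537/4720447 ≈ 0.53015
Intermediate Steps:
j(Y, f) = 2*Y
(826518 + (v*(-159))*(-83))/(4717315 + j(1566, 280)) = (826518 + (127*(-159))*(-83))/(4717315 + 2*1566) = (826518 - 20193*(-83))/(4717315 + 3132) = (826518 + 1676019)/4720447 = 2502537*(1/4720447) = 2502537/4720447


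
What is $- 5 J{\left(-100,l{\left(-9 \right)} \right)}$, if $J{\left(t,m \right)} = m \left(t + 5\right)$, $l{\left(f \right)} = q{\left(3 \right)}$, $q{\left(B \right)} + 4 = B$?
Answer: $-475$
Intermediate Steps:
$q{\left(B \right)} = -4 + B$
$l{\left(f \right)} = -1$ ($l{\left(f \right)} = -4 + 3 = -1$)
$J{\left(t,m \right)} = m \left(5 + t\right)$
$- 5 J{\left(-100,l{\left(-9 \right)} \right)} = - 5 \left(- (5 - 100)\right) = - 5 \left(\left(-1\right) \left(-95\right)\right) = \left(-5\right) 95 = -475$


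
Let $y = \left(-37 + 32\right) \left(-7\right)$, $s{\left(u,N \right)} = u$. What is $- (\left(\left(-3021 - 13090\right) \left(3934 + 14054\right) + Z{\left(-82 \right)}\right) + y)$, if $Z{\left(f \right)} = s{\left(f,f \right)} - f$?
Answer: $289804633$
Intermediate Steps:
$y = 35$ ($y = \left(-5\right) \left(-7\right) = 35$)
$Z{\left(f \right)} = 0$ ($Z{\left(f \right)} = f - f = 0$)
$- (\left(\left(-3021 - 13090\right) \left(3934 + 14054\right) + Z{\left(-82 \right)}\right) + y) = - (\left(\left(-3021 - 13090\right) \left(3934 + 14054\right) + 0\right) + 35) = - (\left(\left(-16111\right) 17988 + 0\right) + 35) = - (\left(-289804668 + 0\right) + 35) = - (-289804668 + 35) = \left(-1\right) \left(-289804633\right) = 289804633$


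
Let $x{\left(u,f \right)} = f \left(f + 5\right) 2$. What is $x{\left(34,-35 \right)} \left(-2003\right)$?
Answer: $-4206300$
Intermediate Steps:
$x{\left(u,f \right)} = 2 f \left(5 + f\right)$ ($x{\left(u,f \right)} = f \left(5 + f\right) 2 = 2 f \left(5 + f\right)$)
$x{\left(34,-35 \right)} \left(-2003\right) = 2 \left(-35\right) \left(5 - 35\right) \left(-2003\right) = 2 \left(-35\right) \left(-30\right) \left(-2003\right) = 2100 \left(-2003\right) = -4206300$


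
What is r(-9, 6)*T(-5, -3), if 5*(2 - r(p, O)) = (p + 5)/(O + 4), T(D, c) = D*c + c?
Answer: 624/25 ≈ 24.960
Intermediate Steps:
T(D, c) = c + D*c
r(p, O) = 2 - (5 + p)/(5*(4 + O)) (r(p, O) = 2 - (p + 5)/(5*(O + 4)) = 2 - (5 + p)/(5*(4 + O)))
r(-9, 6)*T(-5, -3) = ((35 - 1*(-9) + 10*6)/(5*(4 + 6)))*(-3*(1 - 5)) = ((⅕)*(35 + 9 + 60)/10)*(-3*(-4)) = ((⅕)*(⅒)*104)*12 = (52/25)*12 = 624/25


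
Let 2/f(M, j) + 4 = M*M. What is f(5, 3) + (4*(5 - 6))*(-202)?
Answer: 16970/21 ≈ 808.10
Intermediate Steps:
f(M, j) = 2/(-4 + M²) (f(M, j) = 2/(-4 + M*M) = 2/(-4 + M²))
f(5, 3) + (4*(5 - 6))*(-202) = 2/(-4 + 5²) + (4*(5 - 6))*(-202) = 2/(-4 + 25) + (4*(-1))*(-202) = 2/21 - 4*(-202) = 2*(1/21) + 808 = 2/21 + 808 = 16970/21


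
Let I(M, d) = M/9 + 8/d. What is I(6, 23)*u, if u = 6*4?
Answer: 560/23 ≈ 24.348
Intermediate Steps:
I(M, d) = 8/d + M/9 (I(M, d) = M*(1/9) + 8/d = M/9 + 8/d = 8/d + M/9)
u = 24
I(6, 23)*u = (8/23 + (1/9)*6)*24 = (8*(1/23) + 2/3)*24 = (8/23 + 2/3)*24 = (70/69)*24 = 560/23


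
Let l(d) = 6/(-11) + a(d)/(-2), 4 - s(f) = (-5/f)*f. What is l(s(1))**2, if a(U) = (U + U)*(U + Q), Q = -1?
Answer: 636804/121 ≈ 5262.8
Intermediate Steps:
a(U) = 2*U*(-1 + U) (a(U) = (U + U)*(U - 1) = (2*U)*(-1 + U) = 2*U*(-1 + U))
s(f) = 9 (s(f) = 4 - (-5/f)*f = 4 - 1*(-5) = 4 + 5 = 9)
l(d) = -6/11 - d*(-1 + d) (l(d) = 6/(-11) + (2*d*(-1 + d))/(-2) = 6*(-1/11) + (2*d*(-1 + d))*(-1/2) = -6/11 - d*(-1 + d))
l(s(1))**2 = (-6/11 + 9 - 1*9**2)**2 = (-6/11 + 9 - 1*81)**2 = (-6/11 + 9 - 81)**2 = (-798/11)**2 = 636804/121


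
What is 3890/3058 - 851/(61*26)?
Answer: 1783591/2424994 ≈ 0.73550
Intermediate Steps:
3890/3058 - 851/(61*26) = 3890*(1/3058) - 851/1586 = 1945/1529 - 851*1/1586 = 1945/1529 - 851/1586 = 1783591/2424994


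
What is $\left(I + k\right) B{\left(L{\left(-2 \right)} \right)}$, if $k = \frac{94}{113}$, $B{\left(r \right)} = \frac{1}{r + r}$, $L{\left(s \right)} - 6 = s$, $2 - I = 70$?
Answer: $- \frac{3795}{452} \approx -8.396$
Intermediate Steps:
$I = -68$ ($I = 2 - 70 = -68$)
$L{\left(s \right)} = 6 + s$
$B{\left(r \right)} = \frac{1}{2 r}$
$k = \frac{94}{113}$ ($k = 94 \cdot \frac{1}{113} = \frac{94}{113} \approx 0.83186$)
$\left(I + k\right) B{\left(L{\left(-2 \right)} \right)} = \left(-68 + \frac{94}{113}\right) \frac{1}{2 \left(6 - 2\right)} = - \frac{7590 \frac{1}{2 \cdot 4}}{113} = - \frac{7590 \cdot \frac{1}{2} \cdot \frac{1}{4}}{113} = \left(- \frac{7590}{113}\right) \frac{1}{8} = - \frac{3795}{452}$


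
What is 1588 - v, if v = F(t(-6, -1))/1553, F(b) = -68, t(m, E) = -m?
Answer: 2466232/1553 ≈ 1588.0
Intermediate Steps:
v = -68/1553 ≈ -0.043786
1588 - v = 1588 - 1*(-68/1553) = 1588 + 68/1553 = 2466232/1553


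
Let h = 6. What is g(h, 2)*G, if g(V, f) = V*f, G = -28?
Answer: -336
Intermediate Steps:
g(h, 2)*G = (6*2)*(-28) = 12*(-28) = -336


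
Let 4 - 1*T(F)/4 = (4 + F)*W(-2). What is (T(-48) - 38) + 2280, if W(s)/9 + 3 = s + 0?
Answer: -5662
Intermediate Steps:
W(s) = -27 + 9*s (W(s) = -27 + 9*(s + 0) = -27 + 9*s)
T(F) = 736 + 180*F (T(F) = 16 - 4*(4 + F)*(-27 + 9*(-2)) = 16 - 4*(4 + F)*(-27 - 18) = 16 - 4*(4 + F)*(-45) = 16 - 4*(-180 - 45*F) = 16 + (720 + 180*F) = 736 + 180*F)
(T(-48) - 38) + 2280 = ((736 + 180*(-48)) - 38) + 2280 = ((736 - 8640) - 38) + 2280 = (-7904 - 38) + 2280 = -7942 + 2280 = -5662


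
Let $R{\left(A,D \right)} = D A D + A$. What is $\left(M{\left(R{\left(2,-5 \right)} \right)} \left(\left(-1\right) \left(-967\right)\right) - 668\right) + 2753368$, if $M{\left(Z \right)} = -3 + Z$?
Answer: $2800083$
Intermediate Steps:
$R{\left(A,D \right)} = A + A D^{2}$ ($R{\left(A,D \right)} = A D D + A = A D^{2} + A = A + A D^{2}$)
$\left(M{\left(R{\left(2,-5 \right)} \right)} \left(\left(-1\right) \left(-967\right)\right) - 668\right) + 2753368 = \left(\left(-3 + 2 \left(1 + \left(-5\right)^{2}\right)\right) \left(\left(-1\right) \left(-967\right)\right) - 668\right) + 2753368 = \left(\left(-3 + 2 \left(1 + 25\right)\right) 967 - 668\right) + 2753368 = \left(\left(-3 + 2 \cdot 26\right) 967 - 668\right) + 2753368 = \left(\left(-3 + 52\right) 967 - 668\right) + 2753368 = \left(49 \cdot 967 - 668\right) + 2753368 = \left(47383 - 668\right) + 2753368 = 46715 + 2753368 = 2800083$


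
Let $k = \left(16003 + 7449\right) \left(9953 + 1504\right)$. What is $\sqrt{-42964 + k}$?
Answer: $10 \sqrt{2686466} \approx 16390.0$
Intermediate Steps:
$k = 268689564$ ($k = 23452 \cdot 11457 = 268689564$)
$\sqrt{-42964 + k} = \sqrt{-42964 + 268689564} = \sqrt{268646600} = 10 \sqrt{2686466}$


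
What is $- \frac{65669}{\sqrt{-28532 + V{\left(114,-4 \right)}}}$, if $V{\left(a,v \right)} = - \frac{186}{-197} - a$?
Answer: $\frac{65669 i \sqrt{277921493}}{2821538} \approx 388.0 i$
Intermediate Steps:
$V{\left(a,v \right)} = \frac{186}{197} - a$ ($V{\left(a,v \right)} = \left(-186\right) \left(- \frac{1}{197}\right) - a = \frac{186}{197} - a$)
$- \frac{65669}{\sqrt{-28532 + V{\left(114,-4 \right)}}} = - \frac{65669}{\sqrt{-28532 + \left(\frac{186}{197} - 114\right)}} = - \frac{65669}{\sqrt{-28532 - \frac{22272}{197}}} = - \frac{65669}{\sqrt{- \frac{5643076}{197}}} = - \frac{65669}{\frac{2}{197} i \sqrt{277921493}} = - 65669 \left(- \frac{i \sqrt{277921493}}{2821538}\right) = \frac{65669 i \sqrt{277921493}}{2821538}$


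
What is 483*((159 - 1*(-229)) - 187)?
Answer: 97083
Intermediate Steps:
483*((159 - 1*(-229)) - 187) = 483*((159 + 229) - 187) = 483*(388 - 187) = 483*201 = 97083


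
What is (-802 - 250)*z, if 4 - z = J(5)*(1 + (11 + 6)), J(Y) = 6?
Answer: 109408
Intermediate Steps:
z = -104 (z = 4 - 6*(1 + (11 + 6)) = 4 - 6*(1 + 17) = 4 - 6*18 = 4 - 1*108 = 4 - 108 = -104)
(-802 - 250)*z = (-802 - 250)*(-104) = -1052*(-104) = 109408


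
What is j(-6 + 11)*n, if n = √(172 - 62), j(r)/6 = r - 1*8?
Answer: -18*√110 ≈ -188.79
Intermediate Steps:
j(r) = -48 + 6*r (j(r) = 6*(r - 1*8) = 6*(r - 8) = 6*(-8 + r) = -48 + 6*r)
n = √110 ≈ 10.488
j(-6 + 11)*n = (-48 + 6*(-6 + 11))*√110 = (-48 + 6*5)*√110 = (-48 + 30)*√110 = -18*√110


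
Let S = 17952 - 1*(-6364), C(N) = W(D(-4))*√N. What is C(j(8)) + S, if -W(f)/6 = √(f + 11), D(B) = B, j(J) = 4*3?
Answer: 24316 - 12*√21 ≈ 24261.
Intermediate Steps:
j(J) = 12
W(f) = -6*√(11 + f) (W(f) = -6*√(f + 11) = -6*√(11 + f))
C(N) = -6*√7*√N (C(N) = (-6*√(11 - 4))*√N = (-6*√7)*√N = -6*√7*√N)
S = 24316 (S = 17952 + 6364 = 24316)
C(j(8)) + S = -6*√7*√12 + 24316 = -6*√7*2*√3 + 24316 = -12*√21 + 24316 = 24316 - 12*√21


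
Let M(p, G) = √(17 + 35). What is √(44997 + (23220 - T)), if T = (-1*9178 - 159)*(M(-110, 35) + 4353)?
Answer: √(40712178 + 18674*√13) ≈ 6385.9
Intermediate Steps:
M(p, G) = 2*√13 (M(p, G) = √52 = 2*√13)
T = -40643961 - 18674*√13 (T = (-1*9178 - 159)*(2*√13 + 4353) = (-9178 - 159)*(4353 + 2*√13) = -9337*(4353 + 2*√13) = -40643961 - 18674*√13 ≈ -4.0711e+7)
√(44997 + (23220 - T)) = √(44997 + (23220 - (-40643961 - 18674*√13))) = √(44997 + (23220 + (40643961 + 18674*√13))) = √(44997 + (40667181 + 18674*√13)) = √(40712178 + 18674*√13)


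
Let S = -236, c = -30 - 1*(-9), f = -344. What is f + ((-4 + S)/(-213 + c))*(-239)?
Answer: -22976/39 ≈ -589.13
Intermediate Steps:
c = -21 (c = -30 + 9 = -21)
f + ((-4 + S)/(-213 + c))*(-239) = -344 + ((-4 - 236)/(-213 - 21))*(-239) = -344 - 240/(-234)*(-239) = -344 - 240*(-1/234)*(-239) = -344 + (40/39)*(-239) = -344 - 9560/39 = -22976/39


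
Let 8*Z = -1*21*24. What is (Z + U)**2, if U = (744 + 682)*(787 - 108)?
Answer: 937393812481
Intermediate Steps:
Z = -63 (Z = (-1*21*24)/8 = (-21*24)/8 = (1/8)*(-504) = -63)
U = 968254 (U = 1426*679 = 968254)
(Z + U)**2 = (-63 + 968254)**2 = 968191**2 = 937393812481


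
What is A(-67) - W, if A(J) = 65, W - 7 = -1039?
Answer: 1097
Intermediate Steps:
W = -1032 (W = 7 - 1039 = -1032)
A(-67) - W = 65 - 1*(-1032) = 65 + 1032 = 1097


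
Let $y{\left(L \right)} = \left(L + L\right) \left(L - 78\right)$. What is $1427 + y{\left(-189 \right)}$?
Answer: $102353$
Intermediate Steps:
$y{\left(L \right)} = 2 L \left(-78 + L\right)$ ($y{\left(L \right)} = 2 L \left(L + \left(-84 + 6\right)\right) = 2 L \left(L - 78\right) = 2 L \left(-78 + L\right)$)
$1427 + y{\left(-189 \right)} = 1427 + 2 \left(-189\right) \left(-78 - 189\right) = 1427 + 2 \left(-189\right) \left(-267\right) = 1427 + 100926 = 102353$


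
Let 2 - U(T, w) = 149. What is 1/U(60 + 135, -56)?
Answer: -1/147 ≈ -0.0068027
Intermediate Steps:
U(T, w) = -147 (U(T, w) = 2 - 1*149 = 2 - 149 = -147)
1/U(60 + 135, -56) = 1/(-147) = -1/147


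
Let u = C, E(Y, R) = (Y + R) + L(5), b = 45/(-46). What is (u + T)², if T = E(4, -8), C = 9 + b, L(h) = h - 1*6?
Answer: 19321/2116 ≈ 9.1309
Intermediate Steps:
L(h) = -6 + h (L(h) = h - 6 = -6 + h)
b = -45/46 (b = 45*(-1/46) = -45/46 ≈ -0.97826)
E(Y, R) = -1 + R + Y (E(Y, R) = (Y + R) + (-6 + 5) = (R + Y) - 1 = -1 + R + Y)
C = 369/46 (C = 9 - 45/46 = 369/46 ≈ 8.0217)
T = -5 (T = -1 - 8 + 4 = -5)
u = 369/46 ≈ 8.0217
(u + T)² = (369/46 - 5)² = (139/46)² = 19321/2116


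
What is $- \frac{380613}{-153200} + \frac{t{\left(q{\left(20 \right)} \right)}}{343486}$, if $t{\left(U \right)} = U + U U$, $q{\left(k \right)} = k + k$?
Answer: $\frac{65493242459}{26311027600} \approx 2.4892$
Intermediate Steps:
$q{\left(k \right)} = 2 k$
$t{\left(U \right)} = U + U^{2}$
$- \frac{380613}{-153200} + \frac{t{\left(q{\left(20 \right)} \right)}}{343486} = - \frac{380613}{-153200} + \frac{2 \cdot 20 \left(1 + 2 \cdot 20\right)}{343486} = \left(-380613\right) \left(- \frac{1}{153200}\right) + 40 \left(1 + 40\right) \frac{1}{343486} = \frac{380613}{153200} + 40 \cdot 41 \cdot \frac{1}{343486} = \frac{380613}{153200} + 1640 \cdot \frac{1}{343486} = \frac{380613}{153200} + \frac{820}{171743} = \frac{65493242459}{26311027600}$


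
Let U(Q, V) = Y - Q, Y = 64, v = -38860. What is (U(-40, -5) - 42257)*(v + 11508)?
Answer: 1152968856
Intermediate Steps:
U(Q, V) = 64 - Q
(U(-40, -5) - 42257)*(v + 11508) = ((64 - 1*(-40)) - 42257)*(-38860 + 11508) = ((64 + 40) - 42257)*(-27352) = (104 - 42257)*(-27352) = -42153*(-27352) = 1152968856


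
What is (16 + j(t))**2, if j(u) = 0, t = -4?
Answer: 256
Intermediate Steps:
(16 + j(t))**2 = (16 + 0)**2 = 16**2 = 256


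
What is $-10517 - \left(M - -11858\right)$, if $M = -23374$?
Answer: $999$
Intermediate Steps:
$-10517 - \left(M - -11858\right) = -10517 - \left(-23374 - -11858\right) = -10517 - \left(-23374 + 11858\right) = -10517 - -11516 = -10517 + 11516 = 999$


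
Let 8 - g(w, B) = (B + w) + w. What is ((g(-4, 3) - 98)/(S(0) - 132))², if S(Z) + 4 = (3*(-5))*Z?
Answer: 25/64 ≈ 0.39063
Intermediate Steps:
g(w, B) = 8 - B - 2*w (g(w, B) = 8 - ((B + w) + w) = 8 - (B + 2*w) = 8 + (-B - 2*w) = 8 - B - 2*w)
S(Z) = -4 - 15*Z (S(Z) = -4 + (3*(-5))*Z = -4 - 15*Z)
((g(-4, 3) - 98)/(S(0) - 132))² = (((8 - 1*3 - 2*(-4)) - 98)/((-4 - 15*0) - 132))² = (((8 - 3 + 8) - 98)/((-4 + 0) - 132))² = ((13 - 98)/(-4 - 132))² = (-85/(-136))² = (-85*(-1/136))² = (5/8)² = 25/64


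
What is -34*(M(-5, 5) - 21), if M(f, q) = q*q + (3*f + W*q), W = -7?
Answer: 1564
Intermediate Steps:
M(f, q) = q² - 7*q + 3*f (M(f, q) = q*q + (3*f - 7*q) = q² + (-7*q + 3*f) = q² - 7*q + 3*f)
-34*(M(-5, 5) - 21) = -34*((5² - 7*5 + 3*(-5)) - 21) = -34*((25 - 35 - 15) - 21) = -34*(-25 - 21) = -34*(-46) = 1564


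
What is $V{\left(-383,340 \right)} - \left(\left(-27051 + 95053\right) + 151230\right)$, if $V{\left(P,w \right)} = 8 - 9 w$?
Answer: $-222284$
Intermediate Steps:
$V{\left(-383,340 \right)} - \left(\left(-27051 + 95053\right) + 151230\right) = \left(8 - 3060\right) - \left(\left(-27051 + 95053\right) + 151230\right) = \left(8 - 3060\right) - \left(68002 + 151230\right) = -3052 - 219232 = -222284$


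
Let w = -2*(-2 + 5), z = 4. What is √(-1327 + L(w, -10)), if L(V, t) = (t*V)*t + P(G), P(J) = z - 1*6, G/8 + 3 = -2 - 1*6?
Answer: I*√1929 ≈ 43.92*I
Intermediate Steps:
G = -88 (G = -24 + 8*(-2 - 1*6) = -24 + 8*(-2 - 6) = -24 + 8*(-8) = -24 - 64 = -88)
P(J) = -2 (P(J) = 4 - 1*6 = 4 - 6 = -2)
w = -6 (w = -2*3 = -6)
L(V, t) = -2 + V*t² (L(V, t) = (t*V)*t - 2 = (V*t)*t - 2 = V*t² - 2 = -2 + V*t²)
√(-1327 + L(w, -10)) = √(-1327 + (-2 - 6*(-10)²)) = √(-1327 + (-2 - 6*100)) = √(-1327 + (-2 - 600)) = √(-1327 - 602) = √(-1929) = I*√1929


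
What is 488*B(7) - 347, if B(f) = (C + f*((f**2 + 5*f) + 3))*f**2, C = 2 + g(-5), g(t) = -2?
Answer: 14562061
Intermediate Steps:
C = 0 (C = 2 - 2 = 0)
B(f) = f**3*(3 + f**2 + 5*f) (B(f) = (0 + f*((f**2 + 5*f) + 3))*f**2 = (0 + f*(3 + f**2 + 5*f))*f**2 = (f*(3 + f**2 + 5*f))*f**2 = f**3*(3 + f**2 + 5*f))
488*B(7) - 347 = 488*(7**3*(3 + 7**2 + 5*7)) - 347 = 488*(343*(3 + 49 + 35)) - 347 = 488*(343*87) - 347 = 488*29841 - 347 = 14562408 - 347 = 14562061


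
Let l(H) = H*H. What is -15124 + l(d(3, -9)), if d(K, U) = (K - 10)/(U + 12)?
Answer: -136067/9 ≈ -15119.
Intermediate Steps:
d(K, U) = (-10 + K)/(12 + U)
l(H) = H**2
-15124 + l(d(3, -9)) = -15124 + ((-10 + 3)/(12 - 9))**2 = -15124 + (-7/3)**2 = -15124 + 49/9 = -136067/9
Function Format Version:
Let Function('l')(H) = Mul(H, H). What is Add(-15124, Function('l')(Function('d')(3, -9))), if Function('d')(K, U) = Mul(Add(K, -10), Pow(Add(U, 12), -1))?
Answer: Rational(-136067, 9) ≈ -15119.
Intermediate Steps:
Function('d')(K, U) = Mul(Pow(Add(12, U), -1), Add(-10, K)) (Function('d')(K, U) = Mul(Add(-10, K), Pow(Add(12, U), -1)) = Mul(Pow(Add(12, U), -1), Add(-10, K)))
Function('l')(H) = Pow(H, 2)
Add(-15124, Function('l')(Function('d')(3, -9))) = Add(-15124, Pow(Mul(Pow(Add(12, -9), -1), Add(-10, 3)), 2)) = Add(-15124, Pow(Mul(Pow(3, -1), -7), 2)) = Add(-15124, Pow(Mul(Rational(1, 3), -7), 2)) = Add(-15124, Pow(Rational(-7, 3), 2)) = Add(-15124, Rational(49, 9)) = Rational(-136067, 9)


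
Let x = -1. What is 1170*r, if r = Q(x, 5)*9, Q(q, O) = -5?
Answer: -52650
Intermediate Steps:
r = -45 (r = -5*9 = -45)
1170*r = 1170*(-45) = -52650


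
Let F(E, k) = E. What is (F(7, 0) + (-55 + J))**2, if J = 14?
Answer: 1156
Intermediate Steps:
(F(7, 0) + (-55 + J))**2 = (7 + (-55 + 14))**2 = (7 - 41)**2 = (-34)**2 = 1156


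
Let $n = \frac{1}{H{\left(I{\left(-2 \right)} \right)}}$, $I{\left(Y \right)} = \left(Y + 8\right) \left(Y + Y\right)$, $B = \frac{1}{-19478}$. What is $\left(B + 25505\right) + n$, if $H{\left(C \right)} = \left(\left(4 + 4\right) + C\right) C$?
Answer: $\frac{95382996427}{3739776} \approx 25505.0$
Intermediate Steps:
$B = - \frac{1}{19478} \approx -5.134 \cdot 10^{-5}$
$I{\left(Y \right)} = 2 Y \left(8 + Y\right)$ ($I{\left(Y \right)} = \left(8 + Y\right) 2 Y = 2 Y \left(8 + Y\right)$)
$H{\left(C \right)} = C \left(8 + C\right)$ ($H{\left(C \right)} = \left(8 + C\right) C = C \left(8 + C\right)$)
$n = \frac{1}{384}$ ($n = \frac{1}{2 \left(-2\right) \left(8 - 2\right) \left(8 + 2 \left(-2\right) \left(8 - 2\right)\right)} = \frac{1}{2 \left(-2\right) 6 \left(8 + 2 \left(-2\right) 6\right)} = \frac{1}{\left(-24\right) \left(8 - 24\right)} = \frac{1}{\left(-24\right) \left(-16\right)} = \frac{1}{384} \approx 0.0026042$)
$\left(B + 25505\right) + n = \left(- \frac{1}{19478} + 25505\right) + \frac{1}{384} = \frac{496786389}{19478} + \frac{1}{384} = \frac{95382996427}{3739776}$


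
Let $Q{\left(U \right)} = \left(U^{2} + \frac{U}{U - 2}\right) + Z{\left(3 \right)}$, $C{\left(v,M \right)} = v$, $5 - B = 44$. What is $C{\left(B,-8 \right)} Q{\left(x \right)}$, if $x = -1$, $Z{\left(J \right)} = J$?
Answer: $-169$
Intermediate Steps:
$B = -39$ ($B = 5 - 44 = -39$)
$Q{\left(U \right)} = 3 + U^{2} + \frac{U}{-2 + U}$ ($Q{\left(U \right)} = \left(U^{2} + \frac{U}{U - 2}\right) + 3 = \left(U^{2} + \frac{U}{-2 + U}\right) + 3 = 3 + U^{2} + \frac{U}{-2 + U}$)
$C{\left(B,-8 \right)} Q{\left(x \right)} = - 39 \frac{-6 + \left(-1\right)^{3} - 2 \left(-1\right)^{2} + 4 \left(-1\right)}{-2 - 1} = - 39 \frac{-6 - 1 - 2 - 4}{-3} = - 39 \left(- \frac{-6 - 1 - 2 - 4}{3}\right) = - 39 \left(\left(- \frac{1}{3}\right) \left(-13\right)\right) = \left(-39\right) \frac{13}{3} = -169$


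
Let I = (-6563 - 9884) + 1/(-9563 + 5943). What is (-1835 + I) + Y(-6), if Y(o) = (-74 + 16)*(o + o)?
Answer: -63661321/3620 ≈ -17586.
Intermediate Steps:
I = -59538141/3620 (I = -16447 + 1/(-3620) = -16447 - 1/3620 = -59538141/3620 ≈ -16447.)
Y(o) = -116*o
(-1835 + I) + Y(-6) = (-1835 - 59538141/3620) - 116*(-6) = -66180841/3620 + 696 = -63661321/3620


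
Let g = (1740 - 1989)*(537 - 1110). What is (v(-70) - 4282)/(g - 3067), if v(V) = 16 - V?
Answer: -2098/69805 ≈ -0.030055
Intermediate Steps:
g = 142677 (g = -249*(-573) = 142677)
(v(-70) - 4282)/(g - 3067) = ((16 - 1*(-70)) - 4282)/(142677 - 3067) = ((16 + 70) - 4282)/139610 = (86 - 4282)*(1/139610) = -4196*1/139610 = -2098/69805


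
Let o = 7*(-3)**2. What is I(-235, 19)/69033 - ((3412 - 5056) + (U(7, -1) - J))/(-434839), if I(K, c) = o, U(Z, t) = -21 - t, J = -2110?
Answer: 19394525/10006080229 ≈ 0.0019383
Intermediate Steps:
o = 63 (o = 7*9 = 63)
I(K, c) = 63
I(-235, 19)/69033 - ((3412 - 5056) + (U(7, -1) - J))/(-434839) = 63/69033 - ((3412 - 5056) + ((-21 - 1*(-1)) - 1*(-2110)))/(-434839) = 63*(1/69033) - (-1644 + ((-21 + 1) + 2110))*(-1/434839) = 21/23011 - (-1644 + (-20 + 2110))*(-1/434839) = 21/23011 - (-1644 + 2090)*(-1/434839) = 21/23011 - 1*446*(-1/434839) = 21/23011 - 446*(-1/434839) = 21/23011 + 446/434839 = 19394525/10006080229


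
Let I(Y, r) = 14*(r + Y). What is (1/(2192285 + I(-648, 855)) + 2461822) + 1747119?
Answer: 9239395731204/2195183 ≈ 4.2089e+6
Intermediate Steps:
I(Y, r) = 14*Y + 14*r (I(Y, r) = 14*(Y + r) = 14*Y + 14*r)
(1/(2192285 + I(-648, 855)) + 2461822) + 1747119 = (1/(2192285 + (14*(-648) + 14*855)) + 2461822) + 1747119 = (1/(2192285 + (-9072 + 11970)) + 2461822) + 1747119 = (1/(2192285 + 2898) + 2461822) + 1747119 = (1/2195183 + 2461822) + 1747119 = 5404149803427/2195183 + 1747119 = 9239395731204/2195183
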